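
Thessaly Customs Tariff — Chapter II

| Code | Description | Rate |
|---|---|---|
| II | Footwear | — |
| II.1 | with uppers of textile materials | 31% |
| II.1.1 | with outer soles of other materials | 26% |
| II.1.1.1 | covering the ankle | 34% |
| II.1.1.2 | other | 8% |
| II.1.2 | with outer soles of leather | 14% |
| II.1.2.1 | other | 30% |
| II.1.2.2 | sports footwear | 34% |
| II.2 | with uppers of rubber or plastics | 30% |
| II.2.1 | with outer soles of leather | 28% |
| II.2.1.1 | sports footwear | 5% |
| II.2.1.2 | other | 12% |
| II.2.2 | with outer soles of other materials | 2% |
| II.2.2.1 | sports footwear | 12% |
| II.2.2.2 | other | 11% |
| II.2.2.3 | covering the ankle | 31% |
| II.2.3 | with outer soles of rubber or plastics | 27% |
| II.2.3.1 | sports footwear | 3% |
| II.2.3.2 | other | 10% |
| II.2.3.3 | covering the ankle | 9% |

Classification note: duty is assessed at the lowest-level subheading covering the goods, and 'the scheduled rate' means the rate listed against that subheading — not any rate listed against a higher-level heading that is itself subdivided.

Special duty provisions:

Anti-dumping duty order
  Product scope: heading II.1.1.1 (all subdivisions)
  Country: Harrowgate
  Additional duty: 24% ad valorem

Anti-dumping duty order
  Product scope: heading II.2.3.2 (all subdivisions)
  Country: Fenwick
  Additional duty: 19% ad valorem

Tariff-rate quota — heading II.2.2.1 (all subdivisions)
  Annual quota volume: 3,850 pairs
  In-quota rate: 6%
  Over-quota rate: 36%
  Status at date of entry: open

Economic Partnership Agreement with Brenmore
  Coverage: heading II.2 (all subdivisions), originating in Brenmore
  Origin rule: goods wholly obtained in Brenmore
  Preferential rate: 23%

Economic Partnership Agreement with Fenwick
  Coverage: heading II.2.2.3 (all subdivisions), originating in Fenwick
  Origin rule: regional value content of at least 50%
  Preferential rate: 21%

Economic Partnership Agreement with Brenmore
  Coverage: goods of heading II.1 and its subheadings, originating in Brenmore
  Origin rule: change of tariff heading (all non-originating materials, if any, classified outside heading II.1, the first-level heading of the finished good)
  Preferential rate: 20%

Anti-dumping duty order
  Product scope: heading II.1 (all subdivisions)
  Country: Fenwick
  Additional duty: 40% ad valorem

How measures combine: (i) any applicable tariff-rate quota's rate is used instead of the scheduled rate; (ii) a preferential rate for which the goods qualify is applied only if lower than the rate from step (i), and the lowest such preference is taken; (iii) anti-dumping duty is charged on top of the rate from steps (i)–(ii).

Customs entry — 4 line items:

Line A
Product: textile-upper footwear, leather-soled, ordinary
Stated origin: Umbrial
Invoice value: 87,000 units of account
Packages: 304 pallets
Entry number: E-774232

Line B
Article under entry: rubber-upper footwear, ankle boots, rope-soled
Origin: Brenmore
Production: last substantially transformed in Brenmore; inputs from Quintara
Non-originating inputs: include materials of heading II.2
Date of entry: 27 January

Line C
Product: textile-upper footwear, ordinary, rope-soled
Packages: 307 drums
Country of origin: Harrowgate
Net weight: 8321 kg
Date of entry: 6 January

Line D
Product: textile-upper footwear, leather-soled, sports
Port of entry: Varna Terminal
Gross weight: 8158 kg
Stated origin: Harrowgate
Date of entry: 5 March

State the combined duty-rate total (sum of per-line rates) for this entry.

103%

Line A: textile-upper → II.1; leather-soled → II.1.2; ordinary → II.1.2.1. Scheduled 30%. No special measure applies. → 30%.
Line B: rubber-upper → II.2; rope-soled → II.2.2; ankle boots → II.2.2.3. Scheduled 31%. Brenmore agreement on II.2: not wholly obtained; Brenmore agreement on II.1: II.2.2.3 not covered. → 31%.
Line C: textile-upper → II.1; rope-soled → II.1.1; ordinary → II.1.1.2. Scheduled 8%. No special measure applies. → 8%.
Line D: textile-upper → II.1; leather-soled → II.1.2; sports → II.1.2.2. Scheduled 34%. No special measure applies. → 34%.
Sum: 30% + 31% + 8% + 34% = 103%.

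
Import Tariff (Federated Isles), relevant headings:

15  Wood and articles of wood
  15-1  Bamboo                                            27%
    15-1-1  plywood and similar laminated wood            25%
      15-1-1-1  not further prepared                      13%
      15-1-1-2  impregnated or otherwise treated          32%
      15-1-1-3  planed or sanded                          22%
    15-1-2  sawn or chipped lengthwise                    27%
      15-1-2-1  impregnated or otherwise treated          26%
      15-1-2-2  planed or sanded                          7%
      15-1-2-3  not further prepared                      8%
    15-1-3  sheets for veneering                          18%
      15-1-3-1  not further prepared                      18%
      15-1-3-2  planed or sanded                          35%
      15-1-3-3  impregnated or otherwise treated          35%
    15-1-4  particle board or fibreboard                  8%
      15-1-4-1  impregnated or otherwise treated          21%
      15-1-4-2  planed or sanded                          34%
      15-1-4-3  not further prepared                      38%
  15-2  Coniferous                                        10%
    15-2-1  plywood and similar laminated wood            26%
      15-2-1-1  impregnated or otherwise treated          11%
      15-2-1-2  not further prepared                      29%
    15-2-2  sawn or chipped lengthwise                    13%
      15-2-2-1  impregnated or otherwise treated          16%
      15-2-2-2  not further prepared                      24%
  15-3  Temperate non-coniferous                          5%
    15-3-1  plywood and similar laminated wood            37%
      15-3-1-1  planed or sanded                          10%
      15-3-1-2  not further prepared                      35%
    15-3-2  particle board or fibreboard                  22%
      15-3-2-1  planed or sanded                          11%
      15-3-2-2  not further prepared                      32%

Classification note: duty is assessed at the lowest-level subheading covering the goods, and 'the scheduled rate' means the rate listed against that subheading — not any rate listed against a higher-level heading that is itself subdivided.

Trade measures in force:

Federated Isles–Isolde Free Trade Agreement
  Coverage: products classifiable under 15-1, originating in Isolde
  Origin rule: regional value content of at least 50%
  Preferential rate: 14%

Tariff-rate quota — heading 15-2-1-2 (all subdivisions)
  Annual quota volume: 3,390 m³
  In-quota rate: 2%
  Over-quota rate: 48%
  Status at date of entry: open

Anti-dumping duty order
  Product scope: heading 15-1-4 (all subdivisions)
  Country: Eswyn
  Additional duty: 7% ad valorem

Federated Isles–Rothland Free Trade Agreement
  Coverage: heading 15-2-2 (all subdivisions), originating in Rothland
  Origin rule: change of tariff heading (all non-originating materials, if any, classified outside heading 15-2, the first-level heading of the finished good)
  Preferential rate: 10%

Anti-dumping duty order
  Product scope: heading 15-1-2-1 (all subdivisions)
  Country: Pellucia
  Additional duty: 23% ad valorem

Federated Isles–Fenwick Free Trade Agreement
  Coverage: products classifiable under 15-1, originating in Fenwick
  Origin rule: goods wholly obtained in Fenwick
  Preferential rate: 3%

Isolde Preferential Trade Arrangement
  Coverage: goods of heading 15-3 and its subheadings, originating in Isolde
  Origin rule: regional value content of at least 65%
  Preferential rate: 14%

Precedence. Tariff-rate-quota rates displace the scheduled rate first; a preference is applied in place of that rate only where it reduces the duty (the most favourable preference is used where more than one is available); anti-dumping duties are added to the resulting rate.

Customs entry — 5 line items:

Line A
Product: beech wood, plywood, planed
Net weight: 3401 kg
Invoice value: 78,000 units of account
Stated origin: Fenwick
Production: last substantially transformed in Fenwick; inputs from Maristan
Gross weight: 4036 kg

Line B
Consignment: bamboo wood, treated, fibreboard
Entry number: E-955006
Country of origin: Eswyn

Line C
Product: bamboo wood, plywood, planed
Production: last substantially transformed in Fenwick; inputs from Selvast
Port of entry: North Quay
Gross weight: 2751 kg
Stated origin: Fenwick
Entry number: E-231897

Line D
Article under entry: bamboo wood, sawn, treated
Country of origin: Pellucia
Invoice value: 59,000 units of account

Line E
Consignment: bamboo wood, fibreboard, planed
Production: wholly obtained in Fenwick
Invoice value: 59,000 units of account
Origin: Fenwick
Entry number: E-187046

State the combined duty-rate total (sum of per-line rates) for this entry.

Line A: beech → 15-3; plywood → 15-3-1; planed → 15-3-1-1. Scheduled 10%. Fenwick agreement on 15-1: 15-3-1-1 not covered. → 10%.
Line B: bamboo → 15-1; fibreboard → 15-1-4; treated → 15-1-4-1. Scheduled 21%. anti-dumping (Eswyn, 15-1-4): +7%; total 21% + 7% = 28%. → 28%.
Line C: bamboo → 15-1; plywood → 15-1-1; planed → 15-1-1-3. Scheduled 22%. Fenwick agreement on 15-1: not wholly obtained. → 22%.
Line D: bamboo → 15-1; sawn → 15-1-2; treated → 15-1-2-1. Scheduled 26%. anti-dumping (Pellucia, 15-1-2-1): +23%; total 26% + 23% = 49%. → 49%.
Line E: bamboo → 15-1; fibreboard → 15-1-4; planed → 15-1-4-2. Scheduled 34%. Fenwick agreement on 15-1: wholly obtained → 3% available; preferential 3%. → 3%.
Sum: 10% + 28% + 22% + 49% + 3% = 112%.

112%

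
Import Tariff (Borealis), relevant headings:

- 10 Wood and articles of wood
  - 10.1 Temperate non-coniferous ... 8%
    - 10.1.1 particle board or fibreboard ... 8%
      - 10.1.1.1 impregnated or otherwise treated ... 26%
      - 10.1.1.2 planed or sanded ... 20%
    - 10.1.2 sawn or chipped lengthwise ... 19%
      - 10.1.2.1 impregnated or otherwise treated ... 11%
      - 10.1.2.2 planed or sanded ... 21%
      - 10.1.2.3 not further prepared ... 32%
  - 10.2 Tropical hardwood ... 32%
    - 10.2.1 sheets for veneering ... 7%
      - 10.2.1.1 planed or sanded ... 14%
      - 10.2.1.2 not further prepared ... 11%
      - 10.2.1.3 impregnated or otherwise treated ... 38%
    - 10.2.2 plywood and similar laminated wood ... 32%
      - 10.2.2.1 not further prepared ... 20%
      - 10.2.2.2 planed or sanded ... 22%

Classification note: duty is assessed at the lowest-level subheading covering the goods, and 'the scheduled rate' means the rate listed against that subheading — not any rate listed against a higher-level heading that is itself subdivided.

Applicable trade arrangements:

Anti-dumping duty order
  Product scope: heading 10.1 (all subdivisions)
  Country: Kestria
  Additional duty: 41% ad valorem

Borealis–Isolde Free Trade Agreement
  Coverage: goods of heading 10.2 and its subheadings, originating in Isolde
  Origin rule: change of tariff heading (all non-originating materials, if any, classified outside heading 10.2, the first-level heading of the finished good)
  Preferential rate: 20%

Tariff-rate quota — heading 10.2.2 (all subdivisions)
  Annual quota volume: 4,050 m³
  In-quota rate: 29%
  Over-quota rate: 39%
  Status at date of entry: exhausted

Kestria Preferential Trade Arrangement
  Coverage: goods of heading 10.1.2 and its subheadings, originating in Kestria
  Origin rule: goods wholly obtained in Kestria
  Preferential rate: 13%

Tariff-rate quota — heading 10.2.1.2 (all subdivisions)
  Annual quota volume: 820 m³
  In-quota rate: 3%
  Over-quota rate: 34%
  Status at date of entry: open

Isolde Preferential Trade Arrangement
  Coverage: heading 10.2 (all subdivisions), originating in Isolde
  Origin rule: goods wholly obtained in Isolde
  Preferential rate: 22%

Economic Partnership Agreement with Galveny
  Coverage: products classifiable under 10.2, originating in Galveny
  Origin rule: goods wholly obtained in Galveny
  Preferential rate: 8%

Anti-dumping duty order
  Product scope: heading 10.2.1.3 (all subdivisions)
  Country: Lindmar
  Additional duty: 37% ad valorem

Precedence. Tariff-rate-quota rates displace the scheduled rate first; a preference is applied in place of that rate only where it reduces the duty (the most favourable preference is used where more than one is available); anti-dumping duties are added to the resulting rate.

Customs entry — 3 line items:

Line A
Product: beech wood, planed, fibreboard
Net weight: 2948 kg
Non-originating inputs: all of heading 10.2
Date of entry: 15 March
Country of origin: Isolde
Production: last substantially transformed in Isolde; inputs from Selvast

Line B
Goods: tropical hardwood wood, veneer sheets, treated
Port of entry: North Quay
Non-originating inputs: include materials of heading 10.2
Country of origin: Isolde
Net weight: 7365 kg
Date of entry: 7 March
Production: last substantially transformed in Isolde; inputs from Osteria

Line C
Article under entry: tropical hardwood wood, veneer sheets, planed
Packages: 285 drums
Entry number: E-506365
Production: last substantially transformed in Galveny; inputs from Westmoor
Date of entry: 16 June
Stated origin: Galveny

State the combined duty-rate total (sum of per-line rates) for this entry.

Line A: beech → 10.1; fibreboard → 10.1.1; planed → 10.1.1.2. Scheduled 20%. Isolde agreement on 10.2: 10.1.1.2 not covered; Isolde agreement on 10.2: 10.1.1.2 not covered. → 20%.
Line B: tropical hardwood → 10.2; veneer sheets → 10.2.1; treated → 10.2.1.3. Scheduled 38%. Isolde agreement on 10.2: CTH not met; Isolde agreement on 10.2: not wholly obtained. → 38%.
Line C: tropical hardwood → 10.2; veneer sheets → 10.2.1; planed → 10.2.1.1. Scheduled 14%. Galveny agreement on 10.2: not wholly obtained. → 14%.
Sum: 20% + 38% + 14% = 72%.

72%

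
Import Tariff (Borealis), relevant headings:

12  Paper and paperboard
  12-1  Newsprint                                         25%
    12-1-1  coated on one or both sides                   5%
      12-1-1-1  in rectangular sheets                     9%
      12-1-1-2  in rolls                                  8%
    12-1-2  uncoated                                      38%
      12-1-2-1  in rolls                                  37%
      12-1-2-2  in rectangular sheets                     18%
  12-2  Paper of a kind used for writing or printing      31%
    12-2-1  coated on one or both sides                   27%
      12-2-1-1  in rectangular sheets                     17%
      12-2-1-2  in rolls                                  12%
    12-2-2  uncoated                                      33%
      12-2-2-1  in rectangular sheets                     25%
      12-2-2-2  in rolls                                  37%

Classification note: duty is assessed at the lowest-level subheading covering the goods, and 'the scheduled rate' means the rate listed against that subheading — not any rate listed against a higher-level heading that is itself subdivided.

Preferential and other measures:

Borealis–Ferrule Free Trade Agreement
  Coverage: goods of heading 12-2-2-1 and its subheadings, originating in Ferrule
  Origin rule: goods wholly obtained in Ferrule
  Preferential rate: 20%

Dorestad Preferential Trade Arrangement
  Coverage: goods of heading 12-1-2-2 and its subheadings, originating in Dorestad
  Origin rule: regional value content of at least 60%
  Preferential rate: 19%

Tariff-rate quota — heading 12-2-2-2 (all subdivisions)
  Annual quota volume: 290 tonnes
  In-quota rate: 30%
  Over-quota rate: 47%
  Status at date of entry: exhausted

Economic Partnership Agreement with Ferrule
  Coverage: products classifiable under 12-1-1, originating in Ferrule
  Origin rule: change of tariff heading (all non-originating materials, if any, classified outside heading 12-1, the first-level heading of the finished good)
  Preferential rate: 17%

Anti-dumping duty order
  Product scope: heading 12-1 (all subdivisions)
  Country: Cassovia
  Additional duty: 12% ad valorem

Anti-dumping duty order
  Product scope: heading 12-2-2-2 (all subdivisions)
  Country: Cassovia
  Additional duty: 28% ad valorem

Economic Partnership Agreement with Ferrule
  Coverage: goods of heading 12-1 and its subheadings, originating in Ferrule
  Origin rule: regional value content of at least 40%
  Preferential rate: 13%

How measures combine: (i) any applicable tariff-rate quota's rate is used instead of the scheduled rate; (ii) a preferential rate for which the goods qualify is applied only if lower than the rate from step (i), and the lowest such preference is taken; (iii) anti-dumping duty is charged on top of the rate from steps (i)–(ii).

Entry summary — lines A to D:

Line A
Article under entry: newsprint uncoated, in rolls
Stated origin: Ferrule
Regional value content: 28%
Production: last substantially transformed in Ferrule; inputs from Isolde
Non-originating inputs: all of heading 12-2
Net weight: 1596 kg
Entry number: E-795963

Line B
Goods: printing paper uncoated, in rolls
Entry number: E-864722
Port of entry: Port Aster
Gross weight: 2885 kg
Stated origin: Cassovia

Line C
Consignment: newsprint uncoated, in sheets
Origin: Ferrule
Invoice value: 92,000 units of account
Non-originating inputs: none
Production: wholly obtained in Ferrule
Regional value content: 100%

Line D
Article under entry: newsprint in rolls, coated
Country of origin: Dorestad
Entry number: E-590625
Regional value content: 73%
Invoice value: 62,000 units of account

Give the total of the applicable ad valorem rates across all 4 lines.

Line A: newsprint → 12-1; uncoated → 12-1-2; in rolls → 12-1-2-1. Scheduled 37%. Ferrule agreement on 12-2-2-1: 12-1-2-1 not covered; Ferrule agreement on 12-1-1: 12-1-2-1 not covered; Ferrule agreement on 12-1: RVC < 40%. → 37%.
Line B: printing paper → 12-2; uncoated → 12-2-2; in rolls → 12-2-2-2. Scheduled 37%. quota on 12-2-2-2 exhausted → over-quota 47%; anti-dumping (Cassovia, 12-2-2-2): +28%; total 47% + 28% = 75%. → 75%.
Line C: newsprint → 12-1; uncoated → 12-1-2; in sheets → 12-1-2-2. Scheduled 18%. Ferrule agreement on 12-2-2-1: 12-1-2-2 not covered; Ferrule agreement on 12-1-1: 12-1-2-2 not covered; Ferrule agreement on 12-1: RVC ≥ 40% → 13% available; preferential 13%. → 13%.
Line D: newsprint → 12-1; coated → 12-1-1; in rolls → 12-1-1-2. Scheduled 8%. Dorestad agreement on 12-1-2-2: 12-1-1-2 not covered. → 8%.
Sum: 37% + 75% + 13% + 8% = 133%.

133%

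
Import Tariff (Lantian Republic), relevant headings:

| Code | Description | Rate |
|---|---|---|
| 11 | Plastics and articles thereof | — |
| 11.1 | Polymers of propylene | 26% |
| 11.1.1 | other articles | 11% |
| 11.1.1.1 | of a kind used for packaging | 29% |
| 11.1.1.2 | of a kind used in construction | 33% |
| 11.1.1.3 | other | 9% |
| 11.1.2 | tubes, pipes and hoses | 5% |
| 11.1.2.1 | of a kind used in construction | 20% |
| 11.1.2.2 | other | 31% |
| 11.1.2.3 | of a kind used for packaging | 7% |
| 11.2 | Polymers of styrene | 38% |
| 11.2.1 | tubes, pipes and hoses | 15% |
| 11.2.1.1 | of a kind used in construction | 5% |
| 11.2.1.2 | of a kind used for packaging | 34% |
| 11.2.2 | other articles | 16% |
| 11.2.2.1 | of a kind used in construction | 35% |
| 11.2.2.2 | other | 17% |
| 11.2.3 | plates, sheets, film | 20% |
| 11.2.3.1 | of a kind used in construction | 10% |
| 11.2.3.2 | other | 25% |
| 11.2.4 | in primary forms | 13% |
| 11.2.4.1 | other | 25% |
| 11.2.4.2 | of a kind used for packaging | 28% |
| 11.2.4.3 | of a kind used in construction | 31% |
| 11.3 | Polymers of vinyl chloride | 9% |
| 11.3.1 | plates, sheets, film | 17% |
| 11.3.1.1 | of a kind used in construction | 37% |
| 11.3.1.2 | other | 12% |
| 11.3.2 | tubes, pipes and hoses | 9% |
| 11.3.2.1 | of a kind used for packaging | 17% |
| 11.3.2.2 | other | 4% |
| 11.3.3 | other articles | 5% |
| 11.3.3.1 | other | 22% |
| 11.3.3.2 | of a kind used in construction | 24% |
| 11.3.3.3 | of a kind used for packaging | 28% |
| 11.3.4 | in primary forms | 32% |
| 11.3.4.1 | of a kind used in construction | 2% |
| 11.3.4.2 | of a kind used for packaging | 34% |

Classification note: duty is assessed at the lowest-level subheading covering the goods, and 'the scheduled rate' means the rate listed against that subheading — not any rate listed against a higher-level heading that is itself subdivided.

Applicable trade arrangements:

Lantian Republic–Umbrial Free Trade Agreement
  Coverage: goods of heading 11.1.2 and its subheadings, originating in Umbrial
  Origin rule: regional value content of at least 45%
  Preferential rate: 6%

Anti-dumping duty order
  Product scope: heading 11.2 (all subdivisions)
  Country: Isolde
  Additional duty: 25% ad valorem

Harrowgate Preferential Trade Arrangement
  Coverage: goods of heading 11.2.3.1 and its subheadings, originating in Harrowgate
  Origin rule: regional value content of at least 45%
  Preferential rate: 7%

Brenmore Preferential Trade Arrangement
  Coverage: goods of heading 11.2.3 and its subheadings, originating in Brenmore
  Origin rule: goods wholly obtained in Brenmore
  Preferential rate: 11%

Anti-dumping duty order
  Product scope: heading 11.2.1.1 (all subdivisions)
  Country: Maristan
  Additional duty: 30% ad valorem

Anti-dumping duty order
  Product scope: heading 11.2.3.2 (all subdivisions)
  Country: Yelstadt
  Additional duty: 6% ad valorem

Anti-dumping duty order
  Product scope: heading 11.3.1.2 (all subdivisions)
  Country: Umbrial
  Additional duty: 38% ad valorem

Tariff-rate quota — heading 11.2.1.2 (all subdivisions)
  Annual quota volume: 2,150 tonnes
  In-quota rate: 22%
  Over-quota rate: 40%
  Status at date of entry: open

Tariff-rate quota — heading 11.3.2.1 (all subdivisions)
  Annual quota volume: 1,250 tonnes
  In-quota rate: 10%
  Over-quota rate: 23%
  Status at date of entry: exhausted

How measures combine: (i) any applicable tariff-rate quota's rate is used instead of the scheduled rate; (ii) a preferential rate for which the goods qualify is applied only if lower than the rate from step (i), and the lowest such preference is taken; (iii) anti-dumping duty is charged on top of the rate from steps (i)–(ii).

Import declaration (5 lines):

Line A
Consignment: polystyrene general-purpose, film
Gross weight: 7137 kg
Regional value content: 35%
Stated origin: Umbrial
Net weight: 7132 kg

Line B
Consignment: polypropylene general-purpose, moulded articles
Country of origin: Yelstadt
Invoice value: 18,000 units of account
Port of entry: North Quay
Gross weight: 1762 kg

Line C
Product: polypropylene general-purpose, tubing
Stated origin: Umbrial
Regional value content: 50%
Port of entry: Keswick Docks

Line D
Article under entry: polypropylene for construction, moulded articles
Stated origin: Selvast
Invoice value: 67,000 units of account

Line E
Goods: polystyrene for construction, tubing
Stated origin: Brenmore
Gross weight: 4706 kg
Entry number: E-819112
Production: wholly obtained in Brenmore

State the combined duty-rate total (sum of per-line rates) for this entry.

78%

Line A: polystyrene → 11.2; film → 11.2.3; general-purpose → 11.2.3.2. Scheduled 25%. Umbrial agreement on 11.1.2: 11.2.3.2 not covered. → 25%.
Line B: polypropylene → 11.1; moulded articles → 11.1.1; general-purpose → 11.1.1.3. Scheduled 9%. No special measure applies. → 9%.
Line C: polypropylene → 11.1; tubing → 11.1.2; general-purpose → 11.1.2.2. Scheduled 31%. Umbrial agreement on 11.1.2: RVC ≥ 45% → 6% available; preferential 6%. → 6%.
Line D: polypropylene → 11.1; moulded articles → 11.1.1; for construction → 11.1.1.2. Scheduled 33%. No special measure applies. → 33%.
Line E: polystyrene → 11.2; tubing → 11.2.1; for construction → 11.2.1.1. Scheduled 5%. Brenmore agreement on 11.2.3: 11.2.1.1 not covered. → 5%.
Sum: 25% + 9% + 6% + 33% + 5% = 78%.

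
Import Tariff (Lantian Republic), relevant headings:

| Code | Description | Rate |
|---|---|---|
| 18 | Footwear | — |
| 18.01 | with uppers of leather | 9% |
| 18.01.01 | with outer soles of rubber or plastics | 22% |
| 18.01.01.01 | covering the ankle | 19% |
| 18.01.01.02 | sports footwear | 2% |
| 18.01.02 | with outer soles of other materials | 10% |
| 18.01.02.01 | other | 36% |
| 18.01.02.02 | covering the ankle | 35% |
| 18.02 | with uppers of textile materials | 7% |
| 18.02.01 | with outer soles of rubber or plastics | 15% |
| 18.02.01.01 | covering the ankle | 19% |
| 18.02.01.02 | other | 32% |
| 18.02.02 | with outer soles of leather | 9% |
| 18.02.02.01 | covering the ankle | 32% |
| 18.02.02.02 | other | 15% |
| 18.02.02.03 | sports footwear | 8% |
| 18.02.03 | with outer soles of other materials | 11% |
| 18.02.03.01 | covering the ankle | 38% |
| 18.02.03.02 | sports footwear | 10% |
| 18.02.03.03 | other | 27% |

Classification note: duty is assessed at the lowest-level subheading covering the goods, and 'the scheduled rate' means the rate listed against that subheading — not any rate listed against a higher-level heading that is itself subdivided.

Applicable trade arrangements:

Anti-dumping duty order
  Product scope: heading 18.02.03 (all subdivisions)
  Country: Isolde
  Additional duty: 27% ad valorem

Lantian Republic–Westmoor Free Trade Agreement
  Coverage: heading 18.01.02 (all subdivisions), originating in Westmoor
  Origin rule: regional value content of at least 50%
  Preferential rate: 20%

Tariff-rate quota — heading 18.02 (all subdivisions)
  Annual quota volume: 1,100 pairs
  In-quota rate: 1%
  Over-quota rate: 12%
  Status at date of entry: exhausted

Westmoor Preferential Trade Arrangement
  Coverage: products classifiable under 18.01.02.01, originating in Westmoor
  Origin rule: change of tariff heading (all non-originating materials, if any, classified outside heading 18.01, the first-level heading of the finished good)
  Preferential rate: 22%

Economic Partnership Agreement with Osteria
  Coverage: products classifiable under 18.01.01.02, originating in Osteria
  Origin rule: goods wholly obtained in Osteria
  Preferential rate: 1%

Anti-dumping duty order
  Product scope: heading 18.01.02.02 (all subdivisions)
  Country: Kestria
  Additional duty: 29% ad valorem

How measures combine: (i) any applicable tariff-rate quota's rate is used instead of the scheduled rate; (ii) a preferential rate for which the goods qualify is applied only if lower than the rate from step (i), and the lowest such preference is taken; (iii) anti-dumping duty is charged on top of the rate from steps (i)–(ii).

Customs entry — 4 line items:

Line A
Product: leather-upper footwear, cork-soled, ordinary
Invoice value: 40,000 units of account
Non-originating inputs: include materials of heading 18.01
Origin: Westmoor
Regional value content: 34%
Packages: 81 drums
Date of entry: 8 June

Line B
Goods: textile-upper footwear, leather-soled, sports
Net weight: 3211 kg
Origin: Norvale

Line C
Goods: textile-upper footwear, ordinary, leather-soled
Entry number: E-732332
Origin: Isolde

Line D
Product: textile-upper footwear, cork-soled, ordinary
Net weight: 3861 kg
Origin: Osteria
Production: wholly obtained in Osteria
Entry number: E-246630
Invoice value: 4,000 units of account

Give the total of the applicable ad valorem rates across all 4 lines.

72%

Line A: leather-upper → 18.01; cork-soled → 18.01.02; ordinary → 18.01.02.01. Scheduled 36%. Westmoor agreement on 18.01.02: RVC < 50%; Westmoor agreement on 18.01.02.01: CTH not met. → 36%.
Line B: textile-upper → 18.02; leather-soled → 18.02.02; sports → 18.02.02.03. Scheduled 8%. quota on 18.02 exhausted → over-quota 12%. → 12%.
Line C: textile-upper → 18.02; leather-soled → 18.02.02; ordinary → 18.02.02.02. Scheduled 15%. quota on 18.02 exhausted → over-quota 12%. → 12%.
Line D: textile-upper → 18.02; cork-soled → 18.02.03; ordinary → 18.02.03.03. Scheduled 27%. quota on 18.02 exhausted → over-quota 12%; Osteria agreement on 18.01.01.02: 18.02.03.03 not covered. → 12%.
Sum: 36% + 12% + 12% + 12% = 72%.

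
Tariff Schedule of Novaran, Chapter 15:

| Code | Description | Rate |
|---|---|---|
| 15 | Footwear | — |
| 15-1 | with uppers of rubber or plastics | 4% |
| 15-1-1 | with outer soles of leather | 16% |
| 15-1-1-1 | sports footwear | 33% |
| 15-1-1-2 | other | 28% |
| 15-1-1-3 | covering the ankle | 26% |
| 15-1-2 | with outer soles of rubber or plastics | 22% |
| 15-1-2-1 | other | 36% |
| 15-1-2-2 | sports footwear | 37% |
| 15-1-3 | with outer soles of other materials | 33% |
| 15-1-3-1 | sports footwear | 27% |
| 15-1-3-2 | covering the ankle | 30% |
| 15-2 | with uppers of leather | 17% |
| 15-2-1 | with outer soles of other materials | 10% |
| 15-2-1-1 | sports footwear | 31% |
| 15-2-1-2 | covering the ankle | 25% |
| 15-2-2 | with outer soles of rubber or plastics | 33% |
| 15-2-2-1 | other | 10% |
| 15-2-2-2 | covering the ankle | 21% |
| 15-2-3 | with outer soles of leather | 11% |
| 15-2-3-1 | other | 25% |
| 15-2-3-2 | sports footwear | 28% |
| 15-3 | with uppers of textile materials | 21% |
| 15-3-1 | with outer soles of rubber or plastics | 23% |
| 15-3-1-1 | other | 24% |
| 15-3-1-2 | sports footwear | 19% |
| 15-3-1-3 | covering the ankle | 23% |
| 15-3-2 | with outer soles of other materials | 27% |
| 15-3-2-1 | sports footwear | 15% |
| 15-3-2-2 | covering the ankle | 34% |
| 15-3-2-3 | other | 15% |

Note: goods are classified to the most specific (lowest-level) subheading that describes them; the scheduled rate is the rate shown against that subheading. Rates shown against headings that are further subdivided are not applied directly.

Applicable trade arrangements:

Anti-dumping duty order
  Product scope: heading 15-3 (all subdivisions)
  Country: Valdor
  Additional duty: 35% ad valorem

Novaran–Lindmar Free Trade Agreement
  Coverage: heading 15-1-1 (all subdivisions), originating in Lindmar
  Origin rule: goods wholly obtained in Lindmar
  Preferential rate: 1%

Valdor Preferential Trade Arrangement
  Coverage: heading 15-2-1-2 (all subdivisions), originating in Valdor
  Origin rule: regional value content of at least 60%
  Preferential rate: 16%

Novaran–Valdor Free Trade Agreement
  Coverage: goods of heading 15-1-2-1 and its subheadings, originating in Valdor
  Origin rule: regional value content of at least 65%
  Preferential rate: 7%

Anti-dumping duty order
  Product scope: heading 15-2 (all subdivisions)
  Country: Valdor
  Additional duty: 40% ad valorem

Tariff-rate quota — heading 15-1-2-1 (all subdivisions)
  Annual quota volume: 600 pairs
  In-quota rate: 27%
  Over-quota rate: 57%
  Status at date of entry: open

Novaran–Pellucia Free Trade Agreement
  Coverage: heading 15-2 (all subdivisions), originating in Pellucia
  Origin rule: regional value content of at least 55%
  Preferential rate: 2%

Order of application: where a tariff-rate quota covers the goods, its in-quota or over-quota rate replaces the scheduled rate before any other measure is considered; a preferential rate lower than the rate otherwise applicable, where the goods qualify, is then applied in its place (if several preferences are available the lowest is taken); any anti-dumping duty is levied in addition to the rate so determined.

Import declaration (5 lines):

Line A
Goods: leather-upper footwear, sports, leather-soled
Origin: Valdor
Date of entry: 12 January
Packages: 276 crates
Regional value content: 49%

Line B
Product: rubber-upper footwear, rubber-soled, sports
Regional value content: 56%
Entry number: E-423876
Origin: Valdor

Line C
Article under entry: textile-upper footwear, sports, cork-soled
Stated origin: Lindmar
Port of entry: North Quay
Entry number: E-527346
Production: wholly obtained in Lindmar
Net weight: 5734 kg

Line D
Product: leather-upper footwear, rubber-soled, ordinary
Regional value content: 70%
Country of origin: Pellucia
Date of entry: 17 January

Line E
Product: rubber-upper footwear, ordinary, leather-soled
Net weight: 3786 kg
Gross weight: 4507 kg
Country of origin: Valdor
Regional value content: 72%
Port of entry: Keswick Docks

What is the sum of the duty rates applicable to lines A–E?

Line A: leather-upper → 15-2; leather-soled → 15-2-3; sports → 15-2-3-2. Scheduled 28%. Valdor agreement on 15-2-1-2: 15-2-3-2 not covered; Valdor agreement on 15-1-2-1: 15-2-3-2 not covered; anti-dumping (Valdor, 15-2): +40%; total 28% + 40% = 68%. → 68%.
Line B: rubber-upper → 15-1; rubber-soled → 15-1-2; sports → 15-1-2-2. Scheduled 37%. Valdor agreement on 15-2-1-2: 15-1-2-2 not covered; Valdor agreement on 15-1-2-1: 15-1-2-2 not covered. → 37%.
Line C: textile-upper → 15-3; cork-soled → 15-3-2; sports → 15-3-2-1. Scheduled 15%. Lindmar agreement on 15-1-1: 15-3-2-1 not covered. → 15%.
Line D: leather-upper → 15-2; rubber-soled → 15-2-2; ordinary → 15-2-2-1. Scheduled 10%. Pellucia agreement on 15-2: RVC ≥ 55% → 2% available; preferential 2%. → 2%.
Line E: rubber-upper → 15-1; leather-soled → 15-1-1; ordinary → 15-1-1-2. Scheduled 28%. Valdor agreement on 15-2-1-2: 15-1-1-2 not covered; Valdor agreement on 15-1-2-1: 15-1-1-2 not covered. → 28%.
Sum: 68% + 37% + 15% + 2% + 28% = 150%.

150%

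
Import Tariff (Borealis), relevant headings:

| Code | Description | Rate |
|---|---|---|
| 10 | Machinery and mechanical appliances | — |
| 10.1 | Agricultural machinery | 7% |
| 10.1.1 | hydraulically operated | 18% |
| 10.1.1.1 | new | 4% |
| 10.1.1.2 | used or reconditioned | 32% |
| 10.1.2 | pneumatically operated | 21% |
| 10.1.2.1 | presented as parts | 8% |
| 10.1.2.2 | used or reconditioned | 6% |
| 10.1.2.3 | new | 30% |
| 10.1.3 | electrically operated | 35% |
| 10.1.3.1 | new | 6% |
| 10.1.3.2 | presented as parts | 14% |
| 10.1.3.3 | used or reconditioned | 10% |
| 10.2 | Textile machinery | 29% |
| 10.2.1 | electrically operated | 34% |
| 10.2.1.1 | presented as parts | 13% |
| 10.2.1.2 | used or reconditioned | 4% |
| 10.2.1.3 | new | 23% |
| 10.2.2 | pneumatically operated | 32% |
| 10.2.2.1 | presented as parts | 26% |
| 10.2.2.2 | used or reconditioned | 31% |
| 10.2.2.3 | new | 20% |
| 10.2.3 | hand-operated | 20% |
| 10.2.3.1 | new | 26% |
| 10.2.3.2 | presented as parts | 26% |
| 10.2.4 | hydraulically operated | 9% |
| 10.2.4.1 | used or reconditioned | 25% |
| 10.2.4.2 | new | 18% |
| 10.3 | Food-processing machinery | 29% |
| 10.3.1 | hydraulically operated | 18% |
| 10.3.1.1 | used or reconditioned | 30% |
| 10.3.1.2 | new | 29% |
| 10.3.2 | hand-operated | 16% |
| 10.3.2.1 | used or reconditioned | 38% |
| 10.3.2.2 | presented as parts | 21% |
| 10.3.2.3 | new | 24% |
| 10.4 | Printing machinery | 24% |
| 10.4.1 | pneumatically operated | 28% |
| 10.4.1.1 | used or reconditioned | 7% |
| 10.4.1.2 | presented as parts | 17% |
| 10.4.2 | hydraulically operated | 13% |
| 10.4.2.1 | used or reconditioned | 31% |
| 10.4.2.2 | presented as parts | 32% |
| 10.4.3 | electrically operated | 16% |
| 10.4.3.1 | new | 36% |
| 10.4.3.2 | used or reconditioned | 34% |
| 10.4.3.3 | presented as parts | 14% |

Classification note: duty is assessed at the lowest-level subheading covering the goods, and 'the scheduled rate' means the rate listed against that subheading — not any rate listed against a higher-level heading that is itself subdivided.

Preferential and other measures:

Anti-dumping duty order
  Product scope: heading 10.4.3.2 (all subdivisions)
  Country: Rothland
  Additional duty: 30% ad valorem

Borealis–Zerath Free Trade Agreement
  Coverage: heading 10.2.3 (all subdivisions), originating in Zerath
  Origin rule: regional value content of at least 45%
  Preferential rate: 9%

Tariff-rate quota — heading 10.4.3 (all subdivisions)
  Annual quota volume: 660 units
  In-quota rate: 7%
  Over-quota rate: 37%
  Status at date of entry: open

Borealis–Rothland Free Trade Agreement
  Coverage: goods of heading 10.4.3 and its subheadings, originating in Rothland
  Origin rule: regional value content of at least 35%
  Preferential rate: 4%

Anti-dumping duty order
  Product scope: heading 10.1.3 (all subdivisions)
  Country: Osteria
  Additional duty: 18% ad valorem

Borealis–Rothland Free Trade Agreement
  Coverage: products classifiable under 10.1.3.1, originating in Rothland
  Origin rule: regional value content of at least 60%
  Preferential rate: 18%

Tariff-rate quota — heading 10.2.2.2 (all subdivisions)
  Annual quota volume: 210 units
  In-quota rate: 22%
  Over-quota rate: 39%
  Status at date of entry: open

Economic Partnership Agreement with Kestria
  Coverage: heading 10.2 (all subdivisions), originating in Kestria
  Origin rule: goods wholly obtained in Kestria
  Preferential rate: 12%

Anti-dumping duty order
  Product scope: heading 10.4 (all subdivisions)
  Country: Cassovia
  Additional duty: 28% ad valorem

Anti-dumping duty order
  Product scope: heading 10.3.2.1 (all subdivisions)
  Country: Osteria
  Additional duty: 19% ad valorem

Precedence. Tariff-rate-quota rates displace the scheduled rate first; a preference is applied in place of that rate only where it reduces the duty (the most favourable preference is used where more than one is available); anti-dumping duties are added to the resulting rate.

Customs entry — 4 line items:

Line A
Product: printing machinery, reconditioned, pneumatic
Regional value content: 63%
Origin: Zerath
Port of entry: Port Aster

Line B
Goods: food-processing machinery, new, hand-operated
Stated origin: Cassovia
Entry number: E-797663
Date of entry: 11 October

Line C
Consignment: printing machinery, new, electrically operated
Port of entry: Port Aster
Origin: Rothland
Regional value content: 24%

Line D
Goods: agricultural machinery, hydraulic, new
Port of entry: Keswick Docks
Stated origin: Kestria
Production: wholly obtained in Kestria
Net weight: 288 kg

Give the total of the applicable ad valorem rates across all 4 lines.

42%

Line A: printing → 10.4; pneumatic → 10.4.1; reconditioned → 10.4.1.1. Scheduled 7%. Zerath agreement on 10.2.3: 10.4.1.1 not covered. → 7%.
Line B: food-processing → 10.3; hand-operated → 10.3.2; new → 10.3.2.3. Scheduled 24%. No special measure applies. → 24%.
Line C: printing → 10.4; electrically operated → 10.4.3; new → 10.4.3.1. Scheduled 36%. quota on 10.4.3 open → in-quota 7%; Rothland agreement on 10.4.3: RVC < 35%; Rothland agreement on 10.1.3.1: 10.4.3.1 not covered. → 7%.
Line D: agricultural → 10.1; hydraulic → 10.1.1; new → 10.1.1.1. Scheduled 4%. Kestria agreement on 10.2: 10.1.1.1 not covered. → 4%.
Sum: 7% + 24% + 7% + 4% = 42%.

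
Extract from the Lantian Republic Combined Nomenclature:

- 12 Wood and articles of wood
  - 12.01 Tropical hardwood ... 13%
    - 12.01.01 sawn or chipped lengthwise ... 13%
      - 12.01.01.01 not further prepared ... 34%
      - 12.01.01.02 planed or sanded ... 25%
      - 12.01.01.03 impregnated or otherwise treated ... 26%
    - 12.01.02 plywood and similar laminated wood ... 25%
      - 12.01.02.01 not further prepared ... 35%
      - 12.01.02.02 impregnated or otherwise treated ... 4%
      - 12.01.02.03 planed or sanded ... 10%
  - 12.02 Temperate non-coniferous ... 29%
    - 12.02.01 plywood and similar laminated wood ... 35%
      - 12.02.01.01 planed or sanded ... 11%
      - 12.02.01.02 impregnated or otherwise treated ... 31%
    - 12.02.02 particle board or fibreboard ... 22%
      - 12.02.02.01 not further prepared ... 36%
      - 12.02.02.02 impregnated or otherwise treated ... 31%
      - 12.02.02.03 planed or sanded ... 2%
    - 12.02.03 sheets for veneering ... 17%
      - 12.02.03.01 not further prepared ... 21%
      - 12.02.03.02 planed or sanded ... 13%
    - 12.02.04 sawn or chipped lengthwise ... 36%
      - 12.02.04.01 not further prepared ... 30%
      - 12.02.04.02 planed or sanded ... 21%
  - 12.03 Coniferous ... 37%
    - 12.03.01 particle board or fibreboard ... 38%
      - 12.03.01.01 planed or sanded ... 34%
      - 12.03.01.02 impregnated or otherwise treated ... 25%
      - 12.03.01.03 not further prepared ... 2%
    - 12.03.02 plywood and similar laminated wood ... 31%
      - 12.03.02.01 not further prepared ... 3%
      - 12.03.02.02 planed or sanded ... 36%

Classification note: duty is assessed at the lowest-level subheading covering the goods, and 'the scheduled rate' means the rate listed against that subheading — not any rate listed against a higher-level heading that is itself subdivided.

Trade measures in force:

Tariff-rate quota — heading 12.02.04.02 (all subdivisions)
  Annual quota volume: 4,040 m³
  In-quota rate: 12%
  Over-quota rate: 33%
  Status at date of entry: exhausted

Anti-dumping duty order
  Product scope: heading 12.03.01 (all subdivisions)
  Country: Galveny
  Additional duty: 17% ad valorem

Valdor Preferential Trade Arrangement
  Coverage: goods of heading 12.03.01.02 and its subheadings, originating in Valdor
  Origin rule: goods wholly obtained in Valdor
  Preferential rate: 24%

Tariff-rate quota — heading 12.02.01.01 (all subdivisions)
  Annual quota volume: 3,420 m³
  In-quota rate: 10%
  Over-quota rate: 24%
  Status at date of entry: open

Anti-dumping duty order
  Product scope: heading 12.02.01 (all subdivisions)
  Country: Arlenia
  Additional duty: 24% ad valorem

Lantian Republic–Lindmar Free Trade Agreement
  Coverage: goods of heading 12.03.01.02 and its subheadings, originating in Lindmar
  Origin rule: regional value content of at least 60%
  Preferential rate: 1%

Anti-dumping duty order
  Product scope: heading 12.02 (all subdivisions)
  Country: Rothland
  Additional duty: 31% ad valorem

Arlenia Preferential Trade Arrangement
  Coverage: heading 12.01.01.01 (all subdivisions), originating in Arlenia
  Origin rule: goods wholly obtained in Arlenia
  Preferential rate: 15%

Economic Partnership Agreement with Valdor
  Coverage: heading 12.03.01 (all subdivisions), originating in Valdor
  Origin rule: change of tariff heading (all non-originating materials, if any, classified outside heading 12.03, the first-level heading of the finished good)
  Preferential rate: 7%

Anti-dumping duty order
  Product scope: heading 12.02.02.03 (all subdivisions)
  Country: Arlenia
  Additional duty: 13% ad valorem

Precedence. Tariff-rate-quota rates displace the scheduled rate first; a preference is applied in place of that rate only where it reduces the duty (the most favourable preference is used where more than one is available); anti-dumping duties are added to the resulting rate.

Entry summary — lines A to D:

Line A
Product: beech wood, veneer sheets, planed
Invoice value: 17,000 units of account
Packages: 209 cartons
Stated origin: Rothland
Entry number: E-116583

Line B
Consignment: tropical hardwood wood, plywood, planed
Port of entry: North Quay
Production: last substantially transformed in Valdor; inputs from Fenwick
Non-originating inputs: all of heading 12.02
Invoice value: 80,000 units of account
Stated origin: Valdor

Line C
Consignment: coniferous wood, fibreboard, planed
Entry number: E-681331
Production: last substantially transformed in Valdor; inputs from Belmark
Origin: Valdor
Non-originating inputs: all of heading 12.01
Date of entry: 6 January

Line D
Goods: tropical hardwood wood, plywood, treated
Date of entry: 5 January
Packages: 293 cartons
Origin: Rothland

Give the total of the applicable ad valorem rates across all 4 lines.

Line A: beech → 12.02; veneer sheets → 12.02.03; planed → 12.02.03.02. Scheduled 13%. anti-dumping (Rothland, 12.02): +31%; total 13% + 31% = 44%. → 44%.
Line B: tropical hardwood → 12.01; plywood → 12.01.02; planed → 12.01.02.03. Scheduled 10%. Valdor agreement on 12.03.01.02: 12.01.02.03 not covered; Valdor agreement on 12.03.01: 12.01.02.03 not covered. → 10%.
Line C: coniferous → 12.03; fibreboard → 12.03.01; planed → 12.03.01.01. Scheduled 34%. Valdor agreement on 12.03.01.02: 12.03.01.01 not covered; Valdor agreement on 12.03.01: CTH met → 7% available; preferential 7%. → 7%.
Line D: tropical hardwood → 12.01; plywood → 12.01.02; treated → 12.01.02.02. Scheduled 4%. No special measure applies. → 4%.
Sum: 44% + 10% + 7% + 4% = 65%.

65%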